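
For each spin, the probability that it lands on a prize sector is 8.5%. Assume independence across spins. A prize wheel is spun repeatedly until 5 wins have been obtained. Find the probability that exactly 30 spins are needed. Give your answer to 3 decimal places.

Y = trial on which the fifth success occurs; negative binomial, r=5, p=0.085.
P(Y=30) = C(29,4) · p^5 · (1−p)^25
= 23751 · 4.4371e-06 · 0.10852 = 0.01144

0.011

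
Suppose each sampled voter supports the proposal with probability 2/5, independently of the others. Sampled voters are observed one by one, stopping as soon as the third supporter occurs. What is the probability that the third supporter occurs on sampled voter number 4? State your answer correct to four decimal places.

Y = trial on which the third success occurs; negative binomial, r=3, p=0.40.
P(Y=4) = C(3,2) · p^3 · (1−p)^1
= 3 · 0.064 · 0.6 = 0.115200

0.1152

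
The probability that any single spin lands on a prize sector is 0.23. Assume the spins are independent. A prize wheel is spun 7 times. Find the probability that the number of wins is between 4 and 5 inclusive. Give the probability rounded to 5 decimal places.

X ~ Binomial(7, 0.23); P(4 ≤ X ≤ 5) = Σ C(7,k) p^k (1−p)^(7−k) over k:
  k=4: C(7,4)·0.23^4·0.77^3 = 0.0447148
  k=5: C(7,5)·0.23^5·0.77^2 = 0.0080138
Total = 0.0527287

0.05273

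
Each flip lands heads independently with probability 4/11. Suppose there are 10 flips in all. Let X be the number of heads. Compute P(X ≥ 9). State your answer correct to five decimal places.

X ~ Binomial(10, 0.363636); P(X ≥ 9) = Σ C(10,k) p^k (1−p)^(10−k) over k:
  k=9: C(10,9)·0.363636^9·0.636364^1 = 0.0007075
  k=10: C(10,10)·0.363636^10·0.636364^0 = 0.0000404
Total = 0.0007479

0.00075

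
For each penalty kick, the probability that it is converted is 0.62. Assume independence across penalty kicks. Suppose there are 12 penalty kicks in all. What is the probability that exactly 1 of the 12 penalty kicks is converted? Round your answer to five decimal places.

0.00018

X ~ Binomial(n=12, p=0.62).
P(X=1) = C(12,1) · p^1 · (1−p)^11
= 12 · 0.62 · 2.3857e-05 = 0.0001775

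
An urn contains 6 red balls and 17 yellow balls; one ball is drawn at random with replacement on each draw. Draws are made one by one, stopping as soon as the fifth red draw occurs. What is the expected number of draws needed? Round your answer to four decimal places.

19.1667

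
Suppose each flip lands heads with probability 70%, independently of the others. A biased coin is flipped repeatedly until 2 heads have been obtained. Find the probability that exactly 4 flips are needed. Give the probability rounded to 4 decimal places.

Y = trial on which the second success occurs; negative binomial, r=2, p=0.70.
P(Y=4) = C(3,1) · p^2 · (1−p)^2
= 3 · 0.49 · 0.09 = 0.132300

0.1323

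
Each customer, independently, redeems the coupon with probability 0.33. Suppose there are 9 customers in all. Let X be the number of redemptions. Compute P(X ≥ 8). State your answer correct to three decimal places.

X ~ Binomial(9, 0.33); P(X ≥ 8) = Σ C(9,k) p^k (1−p)^(9−k) over k:
  k=8: C(9,8)·0.33^8·0.67^1 = 0.00085
  k=9: C(9,9)·0.33^9·0.67^0 = 0.00005
Total = 0.00089

0.001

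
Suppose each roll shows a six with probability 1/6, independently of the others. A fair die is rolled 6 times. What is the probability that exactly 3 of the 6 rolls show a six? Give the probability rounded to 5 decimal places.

X ~ Binomial(n=6, p=0.166667).
P(X=3) = C(6,3) · p^3 · (1−p)^3
= 20 · 0.0046296 · 0.5787 = 0.0535837

0.05358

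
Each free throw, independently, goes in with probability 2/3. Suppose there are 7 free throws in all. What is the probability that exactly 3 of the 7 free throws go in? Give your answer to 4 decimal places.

X ~ Binomial(n=7, p=0.666667).
P(X=3) = C(7,3) · p^3 · (1−p)^4
= 35 · 0.2963 · 0.012346 = 0.128029

0.1280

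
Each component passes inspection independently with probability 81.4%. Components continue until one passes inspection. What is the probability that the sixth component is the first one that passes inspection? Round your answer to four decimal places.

Geometric (trials to first success), p = 0.814.
P(Y = 6) = (1−p)^5 · p = 0.00022262 · 0.814 = 0.000181

0.0002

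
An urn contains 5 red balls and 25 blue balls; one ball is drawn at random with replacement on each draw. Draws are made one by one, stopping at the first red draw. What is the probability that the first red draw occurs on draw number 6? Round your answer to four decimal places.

Geometric (trials to first success), p = 0.166667.
P(Y = 6) = (1−p)^5 · p = 0.40188 · 0.166667 = 0.066980

0.0670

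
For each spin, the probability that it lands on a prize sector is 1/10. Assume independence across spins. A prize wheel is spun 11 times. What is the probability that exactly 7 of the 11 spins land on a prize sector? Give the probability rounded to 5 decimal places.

0.00002

X ~ Binomial(n=11, p=0.10).
P(X=7) = C(11,7) · p^7 · (1−p)^4
= 330 · 1e-07 · 0.6561 = 0.0000217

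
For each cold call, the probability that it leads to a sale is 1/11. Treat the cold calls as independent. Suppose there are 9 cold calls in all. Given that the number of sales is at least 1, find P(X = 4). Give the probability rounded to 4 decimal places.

0.0093

X ~ Binomial(9, 0.090909). Want P(X=4 | X≥1) = P(X=4) / P(X≥1).
P(X=4) = C(9,4)·0.090909^4·0.909091^5 = 0.005344
P(X≥1) = 1 − 0.424098 = 0.575902
Ratio = 0.005344 / 0.575902 = 0.009279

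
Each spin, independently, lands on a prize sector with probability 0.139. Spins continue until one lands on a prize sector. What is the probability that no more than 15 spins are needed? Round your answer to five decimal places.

0.89406

Y = number of spins to the first success; geometric, p = 0.139.
P(Y ≤ 15) = 1 − (1−p)^15 = 1 − 0.1059369 = 0.8940631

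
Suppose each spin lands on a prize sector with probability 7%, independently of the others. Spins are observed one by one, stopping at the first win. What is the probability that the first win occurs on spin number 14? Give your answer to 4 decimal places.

0.0273

Geometric (trials to first success), p = 0.07.
P(Y = 14) = (1−p)^13 · p = 0.38929 · 0.07 = 0.027251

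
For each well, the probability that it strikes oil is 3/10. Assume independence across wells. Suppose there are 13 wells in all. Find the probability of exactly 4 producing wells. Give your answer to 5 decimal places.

X ~ Binomial(n=13, p=0.30).
P(X=4) = C(13,4) · p^4 · (1−p)^9
= 715 · 0.0081 · 0.040354 = 0.2337079

0.23371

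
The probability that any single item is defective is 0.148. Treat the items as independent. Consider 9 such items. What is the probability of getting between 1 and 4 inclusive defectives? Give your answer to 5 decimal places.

X ~ Binomial(9, 0.148); P(1 ≤ X ≤ 4) = Σ C(9,k) p^k (1−p)^(9−k) over k:
  k=1: C(9,1)·0.148^1·0.852^8 = 0.3698460
  k=2: C(9,2)·0.148^2·0.852^7 = 0.2569822
  k=3: C(9,3)·0.148^3·0.852^6 = 0.1041602
  k=4: C(9,4)·0.148^4·0.852^5 = 0.0271403
Total = 0.7581289

0.75813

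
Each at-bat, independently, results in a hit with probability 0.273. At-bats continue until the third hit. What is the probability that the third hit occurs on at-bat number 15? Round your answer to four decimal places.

0.0404

Y = trial on which the third success occurs; negative binomial, r=3, p=0.273.
P(Y=15) = C(14,2) · p^3 · (1−p)^12
= 91 · 0.020346 · 0.021798 = 0.040359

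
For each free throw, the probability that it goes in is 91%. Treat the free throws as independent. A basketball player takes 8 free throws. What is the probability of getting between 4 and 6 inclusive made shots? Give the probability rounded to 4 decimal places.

X ~ Binomial(8, 0.91); P(4 ≤ X ≤ 6) = Σ C(8,k) p^k (1−p)^(8−k) over k:
  k=4: C(8,4)·0.91^4·0.09^4 = 0.003149
  k=5: C(8,5)·0.91^5·0.09^3 = 0.025475
  k=6: C(8,6)·0.91^6·0.09^2 = 0.128793
Total = 0.157418

0.1574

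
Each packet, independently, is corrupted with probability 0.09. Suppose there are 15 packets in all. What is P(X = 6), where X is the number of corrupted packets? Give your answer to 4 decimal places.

0.0011

X ~ Binomial(n=15, p=0.09).
P(X=6) = C(15,6) · p^6 · (1−p)^9
= 5005 · 5.3144e-07 · 0.42793 = 0.001138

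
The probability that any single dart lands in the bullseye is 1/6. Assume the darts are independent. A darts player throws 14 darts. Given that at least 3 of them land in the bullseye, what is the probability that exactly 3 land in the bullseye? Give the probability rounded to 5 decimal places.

0.53934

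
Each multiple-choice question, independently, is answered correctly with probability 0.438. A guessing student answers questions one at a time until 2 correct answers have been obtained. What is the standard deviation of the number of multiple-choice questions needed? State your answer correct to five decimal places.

2.42052

Y = total multiple-choice questions until the second success; negative binomial with r=2, p=0.438.
SD(Y) = √[r(1−p)/p²] = √(5.8589270) = 2.4205221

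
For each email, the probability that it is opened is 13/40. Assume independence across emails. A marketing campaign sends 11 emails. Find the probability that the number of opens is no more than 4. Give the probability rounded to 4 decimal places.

0.7316

X ~ Binomial(11, 0.325); P(X ≤ 4) = Σ C(11,k) p^k (1−p)^(11−k) over k:
  k=0: C(11,0)·0.325^0·0.675^11 = 0.013254
  k=1: C(11,1)·0.325^1·0.675^10 = 0.070196
  k=2: C(11,2)·0.325^2·0.675^9 = 0.168991
  k=3: C(11,3)·0.325^3·0.675^8 = 0.244098
  k=4: C(11,4)·0.325^4·0.675^7 = 0.235057
Total = 0.731596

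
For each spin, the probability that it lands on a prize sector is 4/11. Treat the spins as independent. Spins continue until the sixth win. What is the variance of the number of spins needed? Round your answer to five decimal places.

28.87500

Y = total spins until the sixth success; negative binomial with r=6, p=0.363636.
Var(Y) = r(1−p)/p² = 6·0.636364 / 0.363636² = 28.8750000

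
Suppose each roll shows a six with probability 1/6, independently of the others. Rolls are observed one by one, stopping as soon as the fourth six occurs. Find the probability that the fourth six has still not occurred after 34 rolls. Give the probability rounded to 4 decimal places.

0.1587

Needing more than 34 rolls ⇔ fewer than 4 successes in the first 34. With X ~ Binomial(34, 0.166667), P(Y > 34) = P(X ≤ 3).
  k=0: C(34,0)·0.166667^0·0.833333^34 = 0.002032
  k=1: C(34,1)·0.166667^1·0.833333^33 = 0.013815
  k=2: C(34,2)·0.166667^2·0.833333^32 = 0.045589
  k=3: C(34,3)·0.166667^3·0.833333^31 = 0.097257
P(X ≤ 3) = 0.158692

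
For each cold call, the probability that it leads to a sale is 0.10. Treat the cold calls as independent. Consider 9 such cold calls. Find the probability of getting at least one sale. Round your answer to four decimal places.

0.6126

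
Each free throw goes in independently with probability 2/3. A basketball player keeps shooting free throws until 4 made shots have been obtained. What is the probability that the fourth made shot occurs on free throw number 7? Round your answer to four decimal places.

Y = trial on which the fourth success occurs; negative binomial, r=4, p=0.666667.
P(Y=7) = C(6,3) · p^4 · (1−p)^3
= 20 · 0.19753 · 0.037037 = 0.146319

0.1463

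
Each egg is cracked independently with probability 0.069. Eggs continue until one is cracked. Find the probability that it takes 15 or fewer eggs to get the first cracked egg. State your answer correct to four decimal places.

Y = number of eggs to the first success; geometric, p = 0.069.
P(Y ≤ 15) = 1 − (1−p)^15 = 1 − 0.342173 = 0.657827

0.6578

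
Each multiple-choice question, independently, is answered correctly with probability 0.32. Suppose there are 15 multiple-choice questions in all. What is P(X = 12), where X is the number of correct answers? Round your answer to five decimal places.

X ~ Binomial(n=15, p=0.32).
P(X=12) = C(15,12) · p^12 · (1−p)^3
= 455 · 1.1529e-06 · 0.31443 = 0.0001649

0.00016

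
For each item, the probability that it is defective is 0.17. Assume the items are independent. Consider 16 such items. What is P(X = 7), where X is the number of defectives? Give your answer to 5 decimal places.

X ~ Binomial(n=16, p=0.17).
P(X=7) = C(16,7) · p^7 · (1−p)^9
= 11440 · 4.1034e-06 · 0.18694 = 0.0087755

0.00878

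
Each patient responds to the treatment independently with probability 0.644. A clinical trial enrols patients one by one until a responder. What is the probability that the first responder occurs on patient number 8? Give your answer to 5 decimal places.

0.00047

Geometric (trials to first success), p = 0.644.
P(Y = 8) = (1−p)^7 · p = 0.00072469 · 0.644 = 0.0004667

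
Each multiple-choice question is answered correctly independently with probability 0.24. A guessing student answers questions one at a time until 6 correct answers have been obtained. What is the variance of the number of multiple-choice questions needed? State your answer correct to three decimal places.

79.167

Y = total multiple-choice questions until the sixth success; negative binomial with r=6, p=0.24.
Var(Y) = r(1−p)/p² = 6·0.76 / 0.24² = 79.16667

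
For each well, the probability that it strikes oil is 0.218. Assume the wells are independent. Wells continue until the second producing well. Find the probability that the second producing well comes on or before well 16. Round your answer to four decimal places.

Finishing within 16 wells ⇔ at least 2 successes in the first 16. With X ~ Binomial(16, 0.218), P(Y ≤ 16) = 1 − P(X ≤ 1).
  k=0: C(16,0)·0.218^0·0.782^16 = 0.019557
  k=1: C(16,1)·0.218^1·0.782^15 = 0.087232
1 − 0.106790 = 0.893210

0.8932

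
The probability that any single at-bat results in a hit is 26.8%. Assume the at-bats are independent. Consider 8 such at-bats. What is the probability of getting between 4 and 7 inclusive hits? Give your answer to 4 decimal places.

0.1402

X ~ Binomial(8, 0.268); P(4 ≤ X ≤ 7) = Σ C(8,k) p^k (1−p)^(8−k) over k:
  k=4: C(8,4)·0.268^4·0.732^4 = 0.103677
  k=5: C(8,5)·0.268^5·0.732^3 = 0.030367
  k=6: C(8,6)·0.268^6·0.732^2 = 0.005559
  k=7: C(8,7)·0.268^7·0.732^1 = 0.000581
Total = 0.140184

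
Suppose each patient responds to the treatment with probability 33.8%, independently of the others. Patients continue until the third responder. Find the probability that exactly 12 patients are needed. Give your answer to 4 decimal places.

0.0519

Y = trial on which the third success occurs; negative binomial, r=3, p=0.338.
P(Y=12) = C(11,2) · p^3 · (1−p)^9
= 55 · 0.038614 · 0.024419 = 0.051860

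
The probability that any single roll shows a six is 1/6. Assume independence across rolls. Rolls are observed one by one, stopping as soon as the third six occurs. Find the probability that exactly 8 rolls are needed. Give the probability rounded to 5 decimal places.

0.03907

Y = trial on which the third success occurs; negative binomial, r=3, p=0.166667.
P(Y=8) = C(7,2) · p^3 · (1−p)^5
= 21 · 0.0046296 · 0.40188 = 0.0390714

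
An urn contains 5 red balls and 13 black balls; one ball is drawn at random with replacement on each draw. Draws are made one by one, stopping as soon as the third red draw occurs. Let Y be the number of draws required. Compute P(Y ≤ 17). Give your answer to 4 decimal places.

0.8906

Finishing within 17 draws ⇔ at least 3 successes in the first 17. With X ~ Binomial(17, 0.277778), P(Y ≤ 17) = 1 − P(X ≤ 2).
  k=0: C(17,0)·0.277778^0·0.722222^17 = 0.003957
  k=1: C(17,1)·0.277778^1·0.722222^16 = 0.025875
  k=2: C(17,2)·0.277778^2·0.722222^15 = 0.079615
1 − 0.109448 = 0.890552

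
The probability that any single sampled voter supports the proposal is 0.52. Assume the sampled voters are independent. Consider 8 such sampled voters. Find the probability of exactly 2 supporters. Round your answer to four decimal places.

X ~ Binomial(n=8, p=0.52).
P(X=2) = C(8,2) · p^2 · (1−p)^6
= 28 · 0.2704 · 0.012231 = 0.092600

0.0926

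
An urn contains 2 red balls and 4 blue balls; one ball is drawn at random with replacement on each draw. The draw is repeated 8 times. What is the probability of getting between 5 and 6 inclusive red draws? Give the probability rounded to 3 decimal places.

X ~ Binomial(8, 0.333333); P(5 ≤ X ≤ 6) = Σ C(8,k) p^k (1−p)^(8−k) over k:
  k=5: C(8,5)·0.333333^5·0.666667^3 = 0.06828
  k=6: C(8,6)·0.333333^6·0.666667^2 = 0.01707
Total = 0.08535

0.085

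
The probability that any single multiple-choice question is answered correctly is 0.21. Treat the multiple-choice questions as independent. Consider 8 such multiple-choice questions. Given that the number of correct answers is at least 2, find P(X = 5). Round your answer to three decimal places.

0.021

X ~ Binomial(8, 0.21). Want P(X=5 | X≥2) = P(X=5) / P(X≥2).
P(X=5) = C(8,5)·0.21^5·0.79^3 = 0.01128
P(X≥2) = 1 − 0.15171 − 0.32263 = 0.52566
Ratio = 0.01128 / 0.52566 = 0.02145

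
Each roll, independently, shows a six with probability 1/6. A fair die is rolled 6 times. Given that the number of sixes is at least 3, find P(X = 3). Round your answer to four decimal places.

0.8603

X ~ Binomial(6, 0.166667). Want P(X=3 | X≥3) = P(X=3) / P(X≥3).
P(X=3) = C(6,3)·0.166667^3·0.833333^3 = 0.053584
P(X≥3) = 1 − 0.334898 − 0.401878 − 0.200939 = 0.062286
Ratio = 0.053584 / 0.062286 = 0.860289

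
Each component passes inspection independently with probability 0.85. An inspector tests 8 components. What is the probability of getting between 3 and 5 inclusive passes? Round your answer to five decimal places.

0.10497

X ~ Binomial(8, 0.85); P(3 ≤ X ≤ 5) = Σ C(8,k) p^k (1−p)^(8−k) over k:
  k=3: C(8,3)·0.85^3·0.15^5 = 0.0026116
  k=4: C(8,4)·0.85^4·0.15^4 = 0.0184986
  k=5: C(8,5)·0.85^5·0.15^3 = 0.0838603
Total = 0.1049705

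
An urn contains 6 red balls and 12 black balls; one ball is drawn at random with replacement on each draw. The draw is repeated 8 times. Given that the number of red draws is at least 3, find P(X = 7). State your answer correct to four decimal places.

X ~ Binomial(8, 0.333333). Want P(X=7 | X≥3) = P(X=7) / P(X≥3).
P(X=7) = C(8,7)·0.333333^7·0.666667^1 = 0.002439
P(X≥3) = 1 − 0.039018 − 0.156074 − 0.273129 = 0.531779
Ratio = 0.002439 / 0.531779 = 0.004586

0.0046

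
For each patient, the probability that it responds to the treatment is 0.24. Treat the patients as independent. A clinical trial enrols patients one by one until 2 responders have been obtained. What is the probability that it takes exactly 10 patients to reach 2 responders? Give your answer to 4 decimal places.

Y = trial on which the second success occurs; negative binomial, r=2, p=0.24.
P(Y=10) = C(9,1) · p^2 · (1−p)^8
= 9 · 0.0576 · 0.1113 = 0.057700

0.0577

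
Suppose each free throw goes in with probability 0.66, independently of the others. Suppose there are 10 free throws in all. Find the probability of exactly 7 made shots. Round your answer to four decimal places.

0.2573

X ~ Binomial(n=10, p=0.66).
P(X=7) = C(10,7) · p^7 · (1−p)^3
= 120 · 0.054552 · 0.039304 = 0.257292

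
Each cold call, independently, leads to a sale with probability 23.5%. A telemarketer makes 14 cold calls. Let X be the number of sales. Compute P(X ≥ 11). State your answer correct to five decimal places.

X ~ Binomial(14, 0.235); P(X ≥ 11) = Σ C(14,k) p^k (1−p)^(14−k) over k:
  k=11: C(14,11)·0.235^11·0.765^3 = 0.0000197
  k=12: C(14,12)·0.235^12·0.765^2 = 0.0000015
  k=13: C(14,13)·0.235^13·0.765^1 = 0.0000001
  k=14: C(14,14)·0.235^14·0.765^0 = 0.0000000
Total = 0.0000213

0.00002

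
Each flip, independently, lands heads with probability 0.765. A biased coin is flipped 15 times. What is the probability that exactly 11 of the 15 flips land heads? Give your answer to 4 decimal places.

X ~ Binomial(n=15, p=0.765).
P(X=11) = C(15,11) · p^11 · (1−p)^4
= 1365 · 0.052514 · 0.0030498 = 0.218615

0.2186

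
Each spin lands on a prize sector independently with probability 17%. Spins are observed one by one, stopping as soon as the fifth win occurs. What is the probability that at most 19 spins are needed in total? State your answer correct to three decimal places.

0.211

Finishing within 19 spins ⇔ at least 5 successes in the first 19. With X ~ Binomial(19, 0.17), P(Y ≤ 19) = 1 − P(X ≤ 4).
  k=0: C(19,0)·0.17^0·0.83^19 = 0.02901
  k=1: C(19,1)·0.17^1·0.83^18 = 0.11288
  k=2: C(19,2)·0.17^2·0.83^17 = 0.20808
  k=3: C(19,3)·0.17^3·0.83^16 = 0.24150
  k=4: C(19,4)·0.17^4·0.83^15 = 0.19786
1 − 0.78932 = 0.21068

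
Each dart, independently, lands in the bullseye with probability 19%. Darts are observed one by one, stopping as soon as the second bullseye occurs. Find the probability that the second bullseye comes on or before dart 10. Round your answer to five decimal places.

Finishing within 10 darts ⇔ at least 2 successes in the first 10. With X ~ Binomial(10, 0.19), P(Y ≤ 10) = 1 − P(X ≤ 1).
  k=0: C(10,0)·0.19^0·0.81^10 = 0.1215767
  k=1: C(10,1)·0.19^1·0.81^9 = 0.2851798
1 − 0.4067565 = 0.5932435

0.59324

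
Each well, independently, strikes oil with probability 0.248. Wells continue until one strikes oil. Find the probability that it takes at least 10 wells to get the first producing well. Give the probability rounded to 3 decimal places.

0.077

Y = number of wells to the first success; geometric, p = 0.248.
P(Y > 9) = P(first 9 all fail) = (1−p)^9 = 0.07691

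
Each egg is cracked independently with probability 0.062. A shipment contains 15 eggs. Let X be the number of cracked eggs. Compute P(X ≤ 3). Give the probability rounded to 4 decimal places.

0.9884

X ~ Binomial(15, 0.062); P(X ≤ 3) = Σ C(15,k) p^k (1−p)^(15−k) over k:
  k=0: C(15,0)·0.062^0·0.938^15 = 0.382862
  k=1: C(15,1)·0.062^1·0.938^14 = 0.379597
  k=2: C(15,2)·0.062^2·0.938^13 = 0.175634
  k=3: C(15,3)·0.062^3·0.938^12 = 0.050306
Total = 0.988400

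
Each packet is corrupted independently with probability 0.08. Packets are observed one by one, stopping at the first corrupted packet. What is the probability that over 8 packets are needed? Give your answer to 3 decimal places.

Y = number of packets to the first success; geometric, p = 0.08.
P(Y > 8) = P(first 8 all fail) = (1−p)^8 = 0.51322

0.513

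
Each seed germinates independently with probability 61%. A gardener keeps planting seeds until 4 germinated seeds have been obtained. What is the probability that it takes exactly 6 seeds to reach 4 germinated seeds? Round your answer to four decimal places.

Y = trial on which the fourth success occurs; negative binomial, r=4, p=0.61.
P(Y=6) = C(5,3) · p^4 · (1−p)^2
= 10 · 0.13846 · 0.1521 = 0.210595

0.2106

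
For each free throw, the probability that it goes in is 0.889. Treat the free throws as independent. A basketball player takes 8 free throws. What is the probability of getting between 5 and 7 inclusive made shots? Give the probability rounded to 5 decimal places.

X ~ Binomial(8, 0.889); P(5 ≤ X ≤ 7) = Σ C(8,k) p^k (1−p)^(8−k) over k:
  k=5: C(8,5)·0.889^5·0.111^3 = 0.0425271
  k=6: C(8,6)·0.889^6·0.111^2 = 0.1703000
  k=7: C(8,7)·0.889^7·0.111^1 = 0.3896954
Total = 0.6025225

0.60252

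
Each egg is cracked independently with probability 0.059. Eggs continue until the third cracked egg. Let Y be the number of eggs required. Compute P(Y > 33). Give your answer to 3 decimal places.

0.692

Needing more than 33 eggs ⇔ fewer than 3 successes in the first 33. With X ~ Binomial(33, 0.059), P(Y > 33) = P(X ≤ 2).
  k=0: C(33,0)·0.059^0·0.941^33 = 0.13442
  k=1: C(33,1)·0.059^1·0.941^32 = 0.27812
  k=2: C(33,2)·0.059^2·0.941^31 = 0.27901
P(X ≤ 2) = 0.69155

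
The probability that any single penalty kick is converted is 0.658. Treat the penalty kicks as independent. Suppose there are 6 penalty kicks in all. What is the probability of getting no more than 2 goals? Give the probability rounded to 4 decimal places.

0.1089

X ~ Binomial(6, 0.658); P(X ≤ 2) = Σ C(6,k) p^k (1−p)^(6−k) over k:
  k=0: C(6,0)·0.658^0·0.342^6 = 0.001600
  k=1: C(6,1)·0.658^1·0.342^5 = 0.018472
  k=2: C(6,2)·0.658^2·0.342^4 = 0.088848
Total = 0.108920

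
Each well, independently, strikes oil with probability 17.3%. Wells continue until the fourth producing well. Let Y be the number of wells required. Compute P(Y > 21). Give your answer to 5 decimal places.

0.49553

Needing more than 21 wells ⇔ fewer than 4 successes in the first 21. With X ~ Binomial(21, 0.173), P(Y > 21) = P(X ≤ 3).
  k=0: C(21,0)·0.173^0·0.827^21 = 0.0185189
  k=1: C(21,1)·0.173^1·0.827^20 = 0.0813534
  k=2: C(21,2)·0.173^2·0.827^19 = 0.1701830
  k=3: C(21,3)·0.173^3·0.827^18 = 0.2254702
P(X ≤ 3) = 0.4955255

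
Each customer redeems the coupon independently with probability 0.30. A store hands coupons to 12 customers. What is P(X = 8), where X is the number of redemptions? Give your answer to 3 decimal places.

0.008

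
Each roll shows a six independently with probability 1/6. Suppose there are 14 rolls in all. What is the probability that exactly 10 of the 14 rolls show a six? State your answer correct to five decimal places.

X ~ Binomial(n=14, p=0.166667).
P(X=10) = C(14,10) · p^10 · (1−p)^4
= 1001 · 1.6538e-08 · 0.48225 = 0.0000080

0.00001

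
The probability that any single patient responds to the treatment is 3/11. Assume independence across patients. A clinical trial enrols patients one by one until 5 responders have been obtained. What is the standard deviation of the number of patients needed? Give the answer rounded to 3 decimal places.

6.992

Y = total patients until the fifth success; negative binomial with r=5, p=0.272727.
SD(Y) = √[r(1−p)/p²] = √(48.88889) = 6.99206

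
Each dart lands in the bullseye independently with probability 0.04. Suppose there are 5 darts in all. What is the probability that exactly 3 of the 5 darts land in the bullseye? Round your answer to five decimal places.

0.00059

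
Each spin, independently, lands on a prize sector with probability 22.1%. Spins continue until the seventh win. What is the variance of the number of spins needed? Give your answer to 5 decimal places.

Y = total spins until the seventh success; negative binomial with r=7, p=0.221.
Var(Y) = r(1−p)/p² = 7·0.779 / 0.221² = 111.6480007

111.64800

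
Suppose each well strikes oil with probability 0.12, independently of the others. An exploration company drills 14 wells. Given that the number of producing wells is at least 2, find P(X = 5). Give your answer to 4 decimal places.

0.0307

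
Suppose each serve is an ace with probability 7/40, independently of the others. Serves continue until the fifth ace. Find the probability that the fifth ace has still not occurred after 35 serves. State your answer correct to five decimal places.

0.24256

Needing more than 35 serves ⇔ fewer than 5 successes in the first 35. With X ~ Binomial(35, 0.175), P(Y > 35) = P(X ≤ 4).
  k=0: C(35,0)·0.175^0·0.825^35 = 0.0011909
  k=1: C(35,1)·0.175^1·0.825^34 = 0.0088418
  k=2: C(35,2)·0.175^2·0.825^33 = 0.0318840
  k=3: C(35,3)·0.175^3·0.825^32 = 0.0743961
  k=4: C(35,4)·0.175^4·0.825^31 = 0.1262479
P(X ≤ 4) = 0.2425608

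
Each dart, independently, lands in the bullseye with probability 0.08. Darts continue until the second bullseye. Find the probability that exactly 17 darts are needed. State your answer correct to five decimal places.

0.02932

Y = trial on which the second success occurs; negative binomial, r=2, p=0.08.
P(Y=17) = C(16,1) · p^2 · (1−p)^15
= 16 · 0.0064 · 0.2863 = 0.0293169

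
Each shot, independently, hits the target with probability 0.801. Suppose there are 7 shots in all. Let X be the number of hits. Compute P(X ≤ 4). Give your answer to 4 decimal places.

X ~ Binomial(7, 0.801); P(X ≤ 4) = Σ C(7,k) p^k (1−p)^(7−k) over k:
  k=0: C(7,0)·0.801^0·0.199^7 = 0.000012
  k=1: C(7,1)·0.801^1·0.199^6 = 0.000348
  k=2: C(7,2)·0.801^2·0.199^5 = 0.004205
  k=3: C(7,3)·0.801^3·0.199^4 = 0.028208
  k=4: C(7,4)·0.801^4·0.199^3 = 0.113542
Total = 0.146316

0.1463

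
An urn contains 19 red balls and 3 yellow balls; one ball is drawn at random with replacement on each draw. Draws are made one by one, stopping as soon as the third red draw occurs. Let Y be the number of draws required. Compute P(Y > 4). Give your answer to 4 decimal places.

0.0923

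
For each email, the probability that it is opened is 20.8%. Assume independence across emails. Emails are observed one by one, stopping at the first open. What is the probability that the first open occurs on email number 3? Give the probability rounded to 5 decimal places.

Geometric (trials to first success), p = 0.208.
P(Y = 3) = (1−p)^2 · p = 0.62726 · 0.208 = 0.1304709

0.13047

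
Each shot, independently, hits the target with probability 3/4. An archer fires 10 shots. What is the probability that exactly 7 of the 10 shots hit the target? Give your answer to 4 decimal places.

X ~ Binomial(n=10, p=0.75).
P(X=7) = C(10,7) · p^7 · (1−p)^3
= 120 · 0.13348 · 0.015625 = 0.250282

0.2503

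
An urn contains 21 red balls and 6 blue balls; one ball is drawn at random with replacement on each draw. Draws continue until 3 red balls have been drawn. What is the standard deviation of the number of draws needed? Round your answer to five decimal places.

Y = total draws until the third success; negative binomial with r=3, p=0.777778.
SD(Y) = √[r(1−p)/p²] = √(1.1020408) = 1.0497813

1.04978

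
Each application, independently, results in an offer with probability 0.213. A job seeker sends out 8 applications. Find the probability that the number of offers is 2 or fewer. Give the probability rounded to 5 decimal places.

X ~ Binomial(8, 0.213); P(X ≤ 2) = Σ C(8,k) p^k (1−p)^(8−k) over k:
  k=0: C(8,0)·0.213^0·0.787^8 = 0.1471627
  k=1: C(8,1)·0.213^1·0.787^7 = 0.3186344
  k=2: C(8,2)·0.213^2·0.787^6 = 0.3018322
Total = 0.7676294

0.76763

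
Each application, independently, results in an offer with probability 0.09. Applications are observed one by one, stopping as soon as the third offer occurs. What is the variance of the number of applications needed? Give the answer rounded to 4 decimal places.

Y = total applications until the third success; negative binomial with r=3, p=0.09.
Var(Y) = r(1−p)/p² = 3·0.91 / 0.09² = 337.037037

337.0370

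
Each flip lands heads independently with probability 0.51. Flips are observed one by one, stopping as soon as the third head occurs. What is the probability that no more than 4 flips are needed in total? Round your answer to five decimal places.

Finishing within 4 flips ⇔ at least 3 successes in the first 4. With X ~ Binomial(4, 0.51), P(Y ≤ 4) = 1 − P(X ≤ 2).
  k=0: C(4,0)·0.51^0·0.49^4 = 0.0576480
  k=1: C(4,1)·0.51^1·0.49^3 = 0.2400040
  k=2: C(4,2)·0.51^2·0.49^2 = 0.3747001
1 − 0.6723520 = 0.3276480

0.32765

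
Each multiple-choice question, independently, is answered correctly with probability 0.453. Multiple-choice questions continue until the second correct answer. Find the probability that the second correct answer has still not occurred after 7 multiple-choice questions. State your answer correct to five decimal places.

Needing more than 7 multiple-choice questions ⇔ fewer than 2 successes in the first 7. With X ~ Binomial(7, 0.453), P(Y > 7) = P(X ≤ 1).
  k=0: C(7,0)·0.453^0·0.547^7 = 0.0146525
  k=1: C(7,1)·0.453^1·0.547^6 = 0.0849416
P(X ≤ 1) = 0.0995940

0.09959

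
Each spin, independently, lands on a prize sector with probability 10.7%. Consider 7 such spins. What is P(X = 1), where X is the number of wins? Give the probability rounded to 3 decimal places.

0.380

X ~ Binomial(n=7, p=0.107).
P(X=1) = C(7,1) · p^1 · (1−p)^6
= 7 · 0.107 · 0.50712 = 0.37983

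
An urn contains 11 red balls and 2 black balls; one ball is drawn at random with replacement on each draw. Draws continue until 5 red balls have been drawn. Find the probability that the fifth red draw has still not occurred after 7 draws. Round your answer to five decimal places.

Needing more than 7 draws ⇔ fewer than 5 successes in the first 7. With X ~ Binomial(7, 0.846154), P(Y > 7) = P(X ≤ 4).
  k=0: C(7,0)·0.846154^0·0.153846^7 = 0.0000020
  k=1: C(7,1)·0.846154^1·0.153846^6 = 0.0000785
  k=2: C(7,2)·0.846154^2·0.153846^5 = 0.0012958
  k=3: C(7,3)·0.846154^3·0.153846^4 = 0.0118785
  k=4: C(7,4)·0.846154^4·0.153846^3 = 0.0653319
P(X ≤ 4) = 0.0785868

0.07859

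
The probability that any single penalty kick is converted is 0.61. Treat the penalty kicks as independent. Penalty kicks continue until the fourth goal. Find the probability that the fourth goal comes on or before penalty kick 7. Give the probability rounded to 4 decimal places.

0.7293

Finishing within 7 penalty kicks ⇔ at least 4 successes in the first 7. With X ~ Binomial(7, 0.61), P(Y ≤ 7) = 1 − P(X ≤ 3).
  k=0: C(7,0)·0.61^0·0.39^7 = 0.001372
  k=1: C(7,1)·0.61^1·0.39^6 = 0.015025
  k=2: C(7,2)·0.61^2·0.39^5 = 0.070502
  k=3: C(7,3)·0.61^3·0.39^4 = 0.183788
1 − 0.270687 = 0.729313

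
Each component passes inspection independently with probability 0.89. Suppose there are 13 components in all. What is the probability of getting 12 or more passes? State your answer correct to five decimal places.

0.57302

X ~ Binomial(13, 0.89); P(X ≥ 12) = Σ C(13,k) p^k (1−p)^(13−k) over k:
  k=12: C(13,12)·0.89^12·0.11^1 = 0.3531963
  k=13: C(13,13)·0.89^13·0.11^0 = 0.2198215
Total = 0.5730177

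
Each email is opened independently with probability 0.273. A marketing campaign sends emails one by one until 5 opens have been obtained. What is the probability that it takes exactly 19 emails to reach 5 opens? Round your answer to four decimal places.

Y = trial on which the fifth success occurs; negative binomial, r=5, p=0.273.
P(Y=19) = C(18,4) · p^5 · (1−p)^14
= 3060 · 0.0015164 · 0.011521 = 0.053458

0.0535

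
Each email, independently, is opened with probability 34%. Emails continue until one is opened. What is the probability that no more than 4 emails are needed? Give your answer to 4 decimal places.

0.8103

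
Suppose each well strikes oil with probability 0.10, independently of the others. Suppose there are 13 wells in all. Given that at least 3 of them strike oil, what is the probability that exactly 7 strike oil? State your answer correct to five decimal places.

X ~ Binomial(13, 0.10). Want P(X=7 | X≥3) = P(X=7) / P(X≥3).
P(X=7) = C(13,7)·0.10^7·0.90^6 = 0.0000912
P(X≥3) = 1 − 0.2541866 − 0.3671584 − 0.2447723 = 0.1338828
Ratio = 0.0000912 / 0.1338828 = 0.0006812

0.00068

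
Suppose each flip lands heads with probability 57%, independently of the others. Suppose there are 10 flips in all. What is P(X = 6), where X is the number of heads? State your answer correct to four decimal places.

0.2462

X ~ Binomial(n=10, p=0.57).
P(X=6) = C(10,6) · p^6 · (1−p)^4
= 210 · 0.034296 · 0.034188 = 0.246231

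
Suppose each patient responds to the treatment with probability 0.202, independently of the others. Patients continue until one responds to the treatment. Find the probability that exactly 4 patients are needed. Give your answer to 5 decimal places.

Geometric (trials to first success), p = 0.202.
P(Y = 4) = (1−p)^3 · p = 0.50817 · 0.202 = 0.1026503

0.10265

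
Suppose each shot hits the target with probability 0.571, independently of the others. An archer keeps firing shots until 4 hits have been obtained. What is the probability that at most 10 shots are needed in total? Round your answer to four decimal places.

0.9204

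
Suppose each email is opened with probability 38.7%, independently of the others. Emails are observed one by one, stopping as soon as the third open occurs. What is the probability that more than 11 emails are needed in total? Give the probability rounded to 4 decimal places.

0.1372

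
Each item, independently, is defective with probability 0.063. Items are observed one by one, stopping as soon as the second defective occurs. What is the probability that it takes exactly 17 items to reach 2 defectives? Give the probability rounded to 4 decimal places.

Y = trial on which the second success occurs; negative binomial, r=2, p=0.063.
P(Y=17) = C(16,1) · p^2 · (1−p)^15
= 16 · 0.003969 · 0.37679 = 0.023927

0.0239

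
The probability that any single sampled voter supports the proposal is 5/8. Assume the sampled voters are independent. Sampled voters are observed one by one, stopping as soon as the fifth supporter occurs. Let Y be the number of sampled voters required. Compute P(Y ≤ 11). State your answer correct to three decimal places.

0.928

Finishing within 11 sampled voters ⇔ at least 5 successes in the first 11. With X ~ Binomial(11, 0.625), P(Y ≤ 11) = 1 − P(X ≤ 4).
  k=0: C(11,0)·0.625^0·0.375^11 = 0.00002
  k=1: C(11,1)·0.625^1·0.375^10 = 0.00038
  k=2: C(11,2)·0.625^2·0.375^9 = 0.00315
  k=3: C(11,3)·0.625^3·0.375^8 = 0.01575
  k=4: C(11,4)·0.625^4·0.375^7 = 0.05251
1 − 0.07181 = 0.92819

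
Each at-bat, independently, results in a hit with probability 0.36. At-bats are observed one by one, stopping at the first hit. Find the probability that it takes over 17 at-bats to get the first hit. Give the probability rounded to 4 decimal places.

Y = number of at-bats to the first success; geometric, p = 0.36.
P(Y > 17) = P(first 17 all fail) = (1−p)^17 = 0.000507

0.0005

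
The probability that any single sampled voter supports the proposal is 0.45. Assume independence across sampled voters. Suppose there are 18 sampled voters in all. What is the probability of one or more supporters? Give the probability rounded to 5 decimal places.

P(at least one) = 1 − P(none) = 1 − (1 − 0.45)^18
= 1 − 0.0000212 = 0.9999788

0.99998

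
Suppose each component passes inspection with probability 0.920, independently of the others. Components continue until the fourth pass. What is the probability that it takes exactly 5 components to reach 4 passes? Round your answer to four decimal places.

0.2292

Y = trial on which the fourth success occurs; negative binomial, r=4, p=0.92.
P(Y=5) = C(4,3) · p^4 · (1−p)^1
= 4 · 0.71639 · 0.08 = 0.229246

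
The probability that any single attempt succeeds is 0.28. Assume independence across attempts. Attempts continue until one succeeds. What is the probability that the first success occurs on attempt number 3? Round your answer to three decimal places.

Geometric (trials to first success), p = 0.28.
P(Y = 3) = (1−p)^2 · p = 0.5184 · 0.28 = 0.14515

0.145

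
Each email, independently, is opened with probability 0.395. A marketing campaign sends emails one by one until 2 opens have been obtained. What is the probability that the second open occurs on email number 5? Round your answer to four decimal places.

0.1382

Y = trial on which the second success occurs; negative binomial, r=2, p=0.395.
P(Y=5) = C(4,1) · p^2 · (1−p)^3
= 4 · 0.15602 · 0.22145 = 0.138204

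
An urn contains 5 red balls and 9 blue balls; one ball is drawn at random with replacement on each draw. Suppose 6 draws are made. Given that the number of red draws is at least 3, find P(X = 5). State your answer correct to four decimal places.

0.0610

X ~ Binomial(6, 0.357143). Want P(X=5 | X≥3) = P(X=5) / P(X≥3).
P(X=5) = C(6,5)·0.357143^5·0.642857^1 = 0.022412
P(X≥3) = 1 − 0.070581 − 0.235269 − 0.326763 = 0.367387
Ratio = 0.022412 / 0.367387 = 0.061003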